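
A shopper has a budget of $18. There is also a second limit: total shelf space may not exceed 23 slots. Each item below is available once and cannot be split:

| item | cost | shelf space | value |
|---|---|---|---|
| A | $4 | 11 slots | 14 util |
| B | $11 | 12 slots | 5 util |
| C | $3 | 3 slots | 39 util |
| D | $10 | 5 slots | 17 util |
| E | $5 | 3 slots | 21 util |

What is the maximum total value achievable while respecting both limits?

77 util

Feasible sets respecting both limits:
- C+D+E: cost 18, shelf space 11, value 77
- A+C+E: cost 12, shelf space 17, value 74
- A+C+D: cost 17, shelf space 19, value 70
Best: 77 util.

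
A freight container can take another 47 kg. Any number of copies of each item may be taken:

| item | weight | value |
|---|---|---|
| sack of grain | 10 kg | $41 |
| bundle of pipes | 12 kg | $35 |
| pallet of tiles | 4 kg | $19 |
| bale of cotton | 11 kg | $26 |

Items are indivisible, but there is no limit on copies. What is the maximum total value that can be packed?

$212

Best value-per-unit is pallet of tiles at 19/4; filling with it alone gives 11×19 = 209.
Optimal mix: 1×sack of grain + 9×pallet of tiles → weight 46, value 212.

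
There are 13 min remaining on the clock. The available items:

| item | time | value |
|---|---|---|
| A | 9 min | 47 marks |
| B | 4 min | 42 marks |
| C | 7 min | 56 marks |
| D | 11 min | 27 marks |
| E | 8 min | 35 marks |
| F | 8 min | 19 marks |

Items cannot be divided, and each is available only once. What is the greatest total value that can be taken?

98 marks

Check high-value combinations within 13 min:
- B+C: time 4+7=11, value 42+56=98
- A+B: time 9+4=13, value 47+42=89
- B+E: time 4+8=12, value 42+35=77
- B+F: time 4+8=12, value 42+19=61
- C: time 7, value 56
Best: 98 marks.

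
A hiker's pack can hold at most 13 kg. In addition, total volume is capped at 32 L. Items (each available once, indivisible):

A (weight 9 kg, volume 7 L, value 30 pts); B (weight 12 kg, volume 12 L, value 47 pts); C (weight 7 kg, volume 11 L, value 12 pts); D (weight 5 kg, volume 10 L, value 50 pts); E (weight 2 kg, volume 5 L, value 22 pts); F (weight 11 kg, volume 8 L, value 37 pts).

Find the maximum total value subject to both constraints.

72 pts

Feasible sets respecting both limits:
- D+E: weight 7, volume 15, value 72
- C+D: weight 12, volume 21, value 62
- E+F: weight 13, volume 13, value 59
Best: 72 pts.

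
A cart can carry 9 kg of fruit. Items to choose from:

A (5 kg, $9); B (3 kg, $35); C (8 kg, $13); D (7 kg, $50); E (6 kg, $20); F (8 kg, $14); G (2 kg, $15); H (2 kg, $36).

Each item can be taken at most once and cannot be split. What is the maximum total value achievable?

Check high-value combinations within 9 kg:
- B+G+H: weight 3+2+2=7, value 35+15+36=86
- D+H: weight 7+2=9, value 50+36=86
- B+H: weight 3+2=5, value 35+36=71
- D+G: weight 7+2=9, value 50+15=65
Best: $86.

$86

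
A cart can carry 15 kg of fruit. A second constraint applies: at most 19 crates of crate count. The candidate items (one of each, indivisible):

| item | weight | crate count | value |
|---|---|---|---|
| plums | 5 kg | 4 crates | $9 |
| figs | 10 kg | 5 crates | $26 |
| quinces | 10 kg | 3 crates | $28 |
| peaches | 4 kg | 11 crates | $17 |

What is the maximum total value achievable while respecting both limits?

Feasible sets respecting both limits:
- quinces+peaches: weight 14, crate count 14, value 45
- figs+peaches: weight 14, crate count 16, value 43
- plums+quinces: weight 15, crate count 7, value 37
- plums+figs: weight 15, crate count 9, value 35
Best: $45.

$45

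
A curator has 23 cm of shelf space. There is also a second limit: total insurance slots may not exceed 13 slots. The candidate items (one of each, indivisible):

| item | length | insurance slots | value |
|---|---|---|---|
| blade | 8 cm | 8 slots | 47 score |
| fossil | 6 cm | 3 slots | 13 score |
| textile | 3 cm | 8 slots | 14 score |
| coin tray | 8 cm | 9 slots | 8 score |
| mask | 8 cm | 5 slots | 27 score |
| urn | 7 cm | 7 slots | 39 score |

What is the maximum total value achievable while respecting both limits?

74 score

Feasible sets respecting both limits:
- blade+mask: length 16, insurance slots 13, value 74
- mask+urn: length 15, insurance slots 12, value 66
- blade+fossil: length 14, insurance slots 11, value 60
- fossil+urn: length 13, insurance slots 10, value 52
Best: 74 score.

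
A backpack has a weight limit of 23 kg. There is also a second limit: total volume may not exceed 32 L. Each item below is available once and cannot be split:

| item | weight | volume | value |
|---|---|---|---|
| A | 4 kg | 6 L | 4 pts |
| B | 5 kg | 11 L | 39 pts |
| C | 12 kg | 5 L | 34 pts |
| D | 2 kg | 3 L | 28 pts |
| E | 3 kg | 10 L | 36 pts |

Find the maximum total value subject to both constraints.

137 pts

Feasible sets respecting both limits:
- B+C+D+E: weight 22, volume 29, value 137
- B+C+E: weight 20, volume 26, value 109
- A+B+D+E: weight 14, volume 30, value 107
Best: 137 pts.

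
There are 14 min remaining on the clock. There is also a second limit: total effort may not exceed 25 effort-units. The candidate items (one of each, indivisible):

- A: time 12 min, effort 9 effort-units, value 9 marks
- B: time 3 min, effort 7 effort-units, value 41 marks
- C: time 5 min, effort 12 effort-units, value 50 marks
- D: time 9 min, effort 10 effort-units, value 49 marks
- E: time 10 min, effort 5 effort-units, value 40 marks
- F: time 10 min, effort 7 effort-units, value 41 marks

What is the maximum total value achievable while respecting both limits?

99 marks

Feasible sets respecting both limits:
- C+D: time 14, effort 22, value 99
- B+C: time 8, effort 19, value 91
- B+D: time 12, effort 17, value 90
- B+F: time 13, effort 14, value 82
Best: 99 marks.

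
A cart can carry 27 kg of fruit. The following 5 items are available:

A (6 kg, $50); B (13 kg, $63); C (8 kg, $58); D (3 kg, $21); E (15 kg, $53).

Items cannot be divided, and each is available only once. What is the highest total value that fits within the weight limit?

$171

This is a 0/1 knapsack; check combinations near the capacity.
- A+B+C: weight 6+13+8=27, value 50+63+58=171
- B+C+D: weight 13+8+3=24, value 63+58+21=142
- A+B+D: weight 6+13+3=22, value 50+63+21=134
- C+D+E: weight 8+3+15=26, value 58+21+53=132
Best: $171.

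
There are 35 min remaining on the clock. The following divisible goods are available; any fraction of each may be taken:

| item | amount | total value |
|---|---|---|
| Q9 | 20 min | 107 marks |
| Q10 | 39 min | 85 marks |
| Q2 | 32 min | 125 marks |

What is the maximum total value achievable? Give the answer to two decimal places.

Take in order of value per unit:
- Q9 (107/20 per unit): all 20 → value 107, running total 107.00
- Q2 (125/32 per unit): 15 of 32 → value 15×125/32 = 58.5938, running total 165.59
Total 165.59.

165.59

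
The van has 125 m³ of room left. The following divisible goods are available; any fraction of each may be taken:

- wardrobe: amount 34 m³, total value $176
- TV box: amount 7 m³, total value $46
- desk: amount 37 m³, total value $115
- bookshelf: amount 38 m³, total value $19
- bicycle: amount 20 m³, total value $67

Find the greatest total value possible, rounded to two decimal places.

Take in order of value per unit:
- TV box (46/7 per unit): all 7 → value 46, running total 46.00
- wardrobe (176/34 per unit): all 34 → value 176, running total 222.00
- bicycle (67/20 per unit): all 20 → value 67, running total 289.00
- desk (115/37 per unit): all 37 → value 115, running total 404.00
- bookshelf (19/38 per unit): 27 of 38 → value 27×19/38 = 13.5000, running total 417.50
Total 417.50.

417.50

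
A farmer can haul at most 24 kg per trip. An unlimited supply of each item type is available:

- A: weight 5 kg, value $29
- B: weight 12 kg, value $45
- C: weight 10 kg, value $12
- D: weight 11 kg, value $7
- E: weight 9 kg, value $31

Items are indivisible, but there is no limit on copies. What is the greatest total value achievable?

Best value-per-unit is A at 29/5; filling with it alone gives 4×29 = 116.
Optimal mix: 3×A + 1×E → weight 24, value 118.

$118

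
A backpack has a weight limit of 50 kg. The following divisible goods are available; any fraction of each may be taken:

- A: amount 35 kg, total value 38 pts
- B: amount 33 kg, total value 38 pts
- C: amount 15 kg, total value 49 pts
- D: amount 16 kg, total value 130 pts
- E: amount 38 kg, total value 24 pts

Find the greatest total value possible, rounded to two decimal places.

Take in order of value per unit:
- D (130/16 per unit): all 16 → value 130, running total 130.00
- C (49/15 per unit): all 15 → value 49, running total 179.00
- B (38/33 per unit): 19 of 33 → value 19×38/33 = 21.8788, running total 200.88
Total 200.88.

200.88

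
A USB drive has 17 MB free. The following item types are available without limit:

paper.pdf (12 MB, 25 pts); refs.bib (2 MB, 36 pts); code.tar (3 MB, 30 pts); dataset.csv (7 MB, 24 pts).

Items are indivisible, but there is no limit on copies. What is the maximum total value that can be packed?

Best value-per-unit is refs.bib at 36/2, and filling with it alone uses size 8×2=16. No mix of the others beats 8×36 = 288.

288 pts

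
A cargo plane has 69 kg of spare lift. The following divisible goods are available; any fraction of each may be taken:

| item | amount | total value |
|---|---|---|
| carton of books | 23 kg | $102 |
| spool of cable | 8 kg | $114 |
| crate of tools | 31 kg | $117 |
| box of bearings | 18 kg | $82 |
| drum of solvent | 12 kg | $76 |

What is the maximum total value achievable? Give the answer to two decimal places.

Take in order of value per unit:
- spool of cable (114/8 per unit): all 8 → value 114, running total 114.00
- drum of solvent (76/12 per unit): all 12 → value 76, running total 190.00
- box of bearings (82/18 per unit): all 18 → value 82, running total 272.00
- carton of books (102/23 per unit): all 23 → value 102, running total 374.00
- crate of tools (117/31 per unit): 8 of 31 → value 8×117/31 = 30.1935, running total 404.19
Total 404.19.

404.19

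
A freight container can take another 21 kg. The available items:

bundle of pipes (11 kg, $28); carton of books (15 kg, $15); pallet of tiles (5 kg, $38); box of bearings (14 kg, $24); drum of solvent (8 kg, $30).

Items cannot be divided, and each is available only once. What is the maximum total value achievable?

$68

Check high-value combinations within 21 kg:
- pallet of tiles+drum of solvent: weight 5+8=13, value 38+30=68
- bundle of pipes+pallet of tiles: weight 11+5=16, value 28+38=66
- pallet of tiles+box of bearings: weight 5+14=19, value 38+24=62
Best: $68.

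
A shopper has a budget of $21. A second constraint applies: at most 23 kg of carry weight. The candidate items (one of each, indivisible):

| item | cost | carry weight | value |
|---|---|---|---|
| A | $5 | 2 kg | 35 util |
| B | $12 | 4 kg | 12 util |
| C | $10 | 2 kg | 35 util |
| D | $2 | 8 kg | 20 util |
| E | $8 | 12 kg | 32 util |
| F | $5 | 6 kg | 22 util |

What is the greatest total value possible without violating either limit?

92 util

Feasible sets respecting both limits:
- A+C+F: cost 20, carry weight 10, value 92
- A+C+D: cost 17, carry weight 12, value 90
- A+E+F: cost 18, carry weight 20, value 89
- A+D+E: cost 15, carry weight 22, value 87
Best: 92 util.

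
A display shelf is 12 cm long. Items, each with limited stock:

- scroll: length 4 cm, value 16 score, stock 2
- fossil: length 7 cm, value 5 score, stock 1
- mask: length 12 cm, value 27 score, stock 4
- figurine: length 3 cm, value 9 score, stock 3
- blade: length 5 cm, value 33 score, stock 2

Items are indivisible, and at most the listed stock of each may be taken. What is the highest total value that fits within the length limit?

Top feasible selections:
- 2×blade: length 10, value 66
- 1×scroll + 1×figurine + 1×blade: length 12, value 58
- 2×figurine + 1×blade: length 11, value 51
- 1×scroll + 1×blade: length 9, value 49
Best: 66 score.

66 score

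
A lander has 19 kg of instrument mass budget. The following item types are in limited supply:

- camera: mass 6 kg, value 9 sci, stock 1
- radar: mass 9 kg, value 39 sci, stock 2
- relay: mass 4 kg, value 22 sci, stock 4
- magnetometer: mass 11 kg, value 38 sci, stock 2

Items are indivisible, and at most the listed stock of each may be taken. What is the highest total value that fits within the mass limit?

Top feasible selections:
- 4×relay: mass 16, value 88
- 1×radar + 2×relay: mass 17, value 83
Best: 88 sci.

88 sci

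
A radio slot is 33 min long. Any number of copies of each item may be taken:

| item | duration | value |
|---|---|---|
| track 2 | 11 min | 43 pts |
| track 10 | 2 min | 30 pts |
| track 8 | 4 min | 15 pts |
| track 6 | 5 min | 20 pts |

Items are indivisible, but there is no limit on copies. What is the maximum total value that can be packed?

Best value-per-unit is track 10 at 30/2, and filling with it alone uses duration 16×2=32. No mix of the others beats 16×30 = 480.

480 pts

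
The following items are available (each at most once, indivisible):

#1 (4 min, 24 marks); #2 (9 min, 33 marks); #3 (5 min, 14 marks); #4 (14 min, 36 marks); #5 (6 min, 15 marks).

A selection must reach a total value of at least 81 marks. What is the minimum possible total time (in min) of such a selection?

Subsets with value ≥ 81, sorted by total time:
- #1+#2+#3+#5: time 24, value 86
- #1+#2+#4: time 27, value 93
Minimum time: 24 min.

24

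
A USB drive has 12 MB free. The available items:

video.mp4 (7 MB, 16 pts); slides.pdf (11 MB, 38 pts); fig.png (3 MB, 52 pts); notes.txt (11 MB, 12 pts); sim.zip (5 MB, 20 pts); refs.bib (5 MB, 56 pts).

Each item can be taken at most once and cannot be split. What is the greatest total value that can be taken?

108 pts

Check high-value combinations within 12 MB:
- fig.png+refs.bib: size 3+5=8, value 52+56=108
- sim.zip+refs.bib: size 5+5=10, value 20+56=76
- fig.png+sim.zip: size 3+5=8, value 52+20=72
- video.mp4+refs.bib: size 7+5=12, value 16+56=72
Best: 108 pts.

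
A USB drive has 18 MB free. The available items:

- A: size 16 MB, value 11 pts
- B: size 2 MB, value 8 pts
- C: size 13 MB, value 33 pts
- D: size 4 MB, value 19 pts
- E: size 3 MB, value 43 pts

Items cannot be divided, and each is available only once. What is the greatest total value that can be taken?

84 pts

Check high-value combinations within 18 MB:
- B+C+E: size 2+13+3=18, value 8+33+43=84
- C+E: size 13+3=16, value 33+43=76
- B+D+E: size 2+4+3=9, value 8+19+43=70
- D+E: size 4+3=7, value 19+43=62
Best: 84 pts.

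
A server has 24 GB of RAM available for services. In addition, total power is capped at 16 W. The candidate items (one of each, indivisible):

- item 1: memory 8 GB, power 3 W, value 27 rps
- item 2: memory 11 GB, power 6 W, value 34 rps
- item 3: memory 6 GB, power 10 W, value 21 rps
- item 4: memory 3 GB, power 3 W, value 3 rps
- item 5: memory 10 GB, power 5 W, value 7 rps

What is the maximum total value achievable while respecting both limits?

64 rps

Feasible sets respecting both limits:
- item 1+item 2+item 4: memory 22, power 12, value 64
- item 1+item 2: memory 19, power 9, value 61
- item 2+item 3: memory 17, power 16, value 55
Best: 64 rps.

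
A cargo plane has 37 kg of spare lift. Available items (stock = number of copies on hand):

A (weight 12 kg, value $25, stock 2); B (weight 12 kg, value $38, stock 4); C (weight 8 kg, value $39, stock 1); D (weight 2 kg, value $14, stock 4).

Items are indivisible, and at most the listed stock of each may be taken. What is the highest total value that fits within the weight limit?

Top feasible selections:
- 2×B + 1×C + 2×D: weight 36, value 143
- 1×B + 1×C + 4×D: weight 28, value 133
- 2×B + 4×D: weight 32, value 132
Best: $143.

$143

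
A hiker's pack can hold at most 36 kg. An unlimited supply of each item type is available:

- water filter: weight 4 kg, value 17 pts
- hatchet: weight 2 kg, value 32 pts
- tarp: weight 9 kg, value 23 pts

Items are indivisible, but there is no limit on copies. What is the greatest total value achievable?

Best value-per-unit is hatchet at 32/2, and filling with it alone uses weight 18×2=36. No mix of the others beats 18×32 = 576.

576 pts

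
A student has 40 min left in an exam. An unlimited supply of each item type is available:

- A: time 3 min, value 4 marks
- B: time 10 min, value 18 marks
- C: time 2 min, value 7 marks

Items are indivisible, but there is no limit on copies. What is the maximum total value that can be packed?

Best value-per-unit is C at 7/2, and filling with it alone uses time 20×2=40. No mix of the others beats 20×7 = 140.

140 marks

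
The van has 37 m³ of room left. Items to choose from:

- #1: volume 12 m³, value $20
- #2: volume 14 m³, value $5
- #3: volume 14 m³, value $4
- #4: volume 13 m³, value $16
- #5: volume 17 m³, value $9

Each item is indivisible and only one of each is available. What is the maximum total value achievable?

$36

Check high-value combinations within 37 m³:
- #1+#4: volume 12+13=25, value 20+16=36
- #1+#5: volume 12+17=29, value 20+9=29
- #1+#2: volume 12+14=26, value 20+5=25
- #4+#5: volume 13+17=30, value 16+9=25
- #1+#3: volume 12+14=26, value 20+4=24
Best: $36.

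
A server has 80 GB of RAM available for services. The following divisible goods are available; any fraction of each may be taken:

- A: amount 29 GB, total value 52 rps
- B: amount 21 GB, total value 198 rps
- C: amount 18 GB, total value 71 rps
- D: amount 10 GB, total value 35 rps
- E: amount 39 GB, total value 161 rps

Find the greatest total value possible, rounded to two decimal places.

Take in order of value per unit:
- B (198/21 per unit): all 21 → value 198, running total 198.00
- E (161/39 per unit): all 39 → value 161, running total 359.00
- C (71/18 per unit): all 18 → value 71, running total 430.00
- D (35/10 per unit): 2 of 10 → value 2×35/10 = 7.0000, running total 437.00
Total 437.00.

437.00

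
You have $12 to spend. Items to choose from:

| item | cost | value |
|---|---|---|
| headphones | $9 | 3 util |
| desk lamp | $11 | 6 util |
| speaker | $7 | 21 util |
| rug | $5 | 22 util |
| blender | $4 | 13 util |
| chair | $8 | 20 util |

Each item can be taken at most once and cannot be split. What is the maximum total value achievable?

Check high-value combinations within $12:
- speaker+rug: cost 7+5=12, value 21+22=43
- rug+blender: cost 5+4=9, value 22+13=35
- speaker+blender: cost 7+4=11, value 21+13=34
- blender+chair: cost 4+8=12, value 13+20=33
Best: 43 util.

43 util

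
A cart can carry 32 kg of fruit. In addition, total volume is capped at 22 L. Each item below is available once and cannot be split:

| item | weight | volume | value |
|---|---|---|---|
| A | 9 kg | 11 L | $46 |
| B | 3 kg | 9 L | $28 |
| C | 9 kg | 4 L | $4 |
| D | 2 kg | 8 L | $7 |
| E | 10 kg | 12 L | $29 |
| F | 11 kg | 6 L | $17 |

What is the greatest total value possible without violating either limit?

Feasible sets respecting both limits:
- A+B: weight 12, volume 20, value 74
- A+C+F: weight 29, volume 21, value 67
- A+F: weight 20, volume 17, value 63
- B+E: weight 13, volume 21, value 57
Best: $74.

$74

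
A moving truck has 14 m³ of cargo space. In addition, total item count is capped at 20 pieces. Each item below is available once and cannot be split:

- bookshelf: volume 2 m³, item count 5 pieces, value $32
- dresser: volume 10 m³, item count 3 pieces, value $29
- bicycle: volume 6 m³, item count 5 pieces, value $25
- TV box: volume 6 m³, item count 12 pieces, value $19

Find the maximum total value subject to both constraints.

$61

Feasible sets respecting both limits:
- bookshelf+dresser: volume 12, item count 8, value 61
- bookshelf+bicycle: volume 8, item count 10, value 57
- bookshelf+TV box: volume 8, item count 17, value 51
Best: $61.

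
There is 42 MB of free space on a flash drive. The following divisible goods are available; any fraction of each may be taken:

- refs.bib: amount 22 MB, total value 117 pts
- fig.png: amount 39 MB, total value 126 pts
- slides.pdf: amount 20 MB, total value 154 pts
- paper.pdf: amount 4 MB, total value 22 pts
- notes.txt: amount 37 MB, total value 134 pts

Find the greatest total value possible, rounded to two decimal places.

271.73

Take in order of value per unit:
- slides.pdf (154/20 per unit): all 20 → value 154, running total 154.00
- paper.pdf (22/4 per unit): all 4 → value 22, running total 176.00
- refs.bib (117/22 per unit): 18 of 22 → value 18×117/22 = 95.7273, running total 271.73
Total 271.73.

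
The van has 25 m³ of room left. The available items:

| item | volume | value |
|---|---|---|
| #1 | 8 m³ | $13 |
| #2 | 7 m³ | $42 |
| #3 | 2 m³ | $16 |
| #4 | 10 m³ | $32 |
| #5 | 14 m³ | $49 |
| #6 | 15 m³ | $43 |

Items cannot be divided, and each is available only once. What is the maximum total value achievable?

$107

Check high-value combinations within 25 m³:
- #2+#3+#5: volume 7+2+14=23, value 42+16+49=107
- #2+#3+#6: volume 7+2+15=24, value 42+16+43=101
- #2+#5: volume 7+14=21, value 42+49=91
Best: $107.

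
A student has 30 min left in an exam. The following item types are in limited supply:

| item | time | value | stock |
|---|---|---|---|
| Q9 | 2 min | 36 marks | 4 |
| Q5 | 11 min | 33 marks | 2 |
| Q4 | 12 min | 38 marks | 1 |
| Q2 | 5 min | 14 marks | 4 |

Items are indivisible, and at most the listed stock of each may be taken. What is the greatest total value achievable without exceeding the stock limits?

Top feasible selections:
- 4×Q9 + 1×Q4 + 2×Q2: time 30, value 210
- 4×Q9 + 2×Q5: time 30, value 210
- 4×Q9 + 1×Q5 + 2×Q2: time 29, value 205
- 4×Q9 + 4×Q2: time 28, value 200
Best: 210 marks.

210 marks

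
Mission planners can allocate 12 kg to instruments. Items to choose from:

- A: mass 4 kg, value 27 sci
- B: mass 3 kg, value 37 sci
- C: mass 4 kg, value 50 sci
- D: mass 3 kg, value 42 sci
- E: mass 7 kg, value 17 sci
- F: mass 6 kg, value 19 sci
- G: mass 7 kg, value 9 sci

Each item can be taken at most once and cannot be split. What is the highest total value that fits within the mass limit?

Check high-value combinations within 12 kg:
- B+C+D: mass 3+4+3=10, value 37+50+42=129
- A+C+D: mass 4+4+3=11, value 27+50+42=119
- A+B+C: mass 4+3+4=11, value 27+37+50=114
- A+B+D: mass 4+3+3=10, value 27+37+42=106
Best: 129 sci.

129 sci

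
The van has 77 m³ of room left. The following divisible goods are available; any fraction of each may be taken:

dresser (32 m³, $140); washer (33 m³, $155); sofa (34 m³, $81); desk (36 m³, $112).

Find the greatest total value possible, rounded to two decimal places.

332.33

Take in order of value per unit:
- washer (155/33 per unit): all 33 → value 155, running total 155.00
- dresser (140/32 per unit): all 32 → value 140, running total 295.00
- desk (112/36 per unit): 12 of 36 → value 12×112/36 = 37.3333, running total 332.33
Total 332.33.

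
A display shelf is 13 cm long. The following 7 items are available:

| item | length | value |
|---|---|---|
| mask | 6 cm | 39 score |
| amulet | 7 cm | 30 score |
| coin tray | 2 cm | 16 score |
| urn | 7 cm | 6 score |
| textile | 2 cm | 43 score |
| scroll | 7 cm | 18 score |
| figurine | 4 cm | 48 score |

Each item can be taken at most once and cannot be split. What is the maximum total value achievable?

130 score

Check high-value combinations within 13 cm:
- mask+textile+figurine: length 6+2+4=12, value 39+43+48=130
- amulet+textile+figurine: length 7+2+4=13, value 30+43+48=121
- textile+scroll+figurine: length 2+7+4=13, value 43+18+48=109
Best: 130 score.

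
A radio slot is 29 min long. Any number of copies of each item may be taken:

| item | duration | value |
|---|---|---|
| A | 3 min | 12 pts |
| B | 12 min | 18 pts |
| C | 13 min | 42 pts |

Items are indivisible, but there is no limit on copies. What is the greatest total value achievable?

108 pts

Best value-per-unit is A at 12/3, and filling with it alone uses duration 9×3=27. No mix of the others beats 9×12 = 108.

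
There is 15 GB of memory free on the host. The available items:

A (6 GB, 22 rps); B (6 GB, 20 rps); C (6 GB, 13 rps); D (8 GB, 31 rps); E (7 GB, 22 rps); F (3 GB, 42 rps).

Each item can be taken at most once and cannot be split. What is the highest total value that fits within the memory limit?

This is a 0/1 knapsack; check combinations near the capacity.
- A+B+F: memory 6+6+3=15, value 22+20+42=84
- A+C+F: memory 6+6+3=15, value 22+13+42=77
- B+C+F: memory 6+6+3=15, value 20+13+42=75
- D+F: memory 8+3=11, value 31+42=73
- A+F: memory 6+3=9, value 22+42=64
Best: 84 rps.

84 rps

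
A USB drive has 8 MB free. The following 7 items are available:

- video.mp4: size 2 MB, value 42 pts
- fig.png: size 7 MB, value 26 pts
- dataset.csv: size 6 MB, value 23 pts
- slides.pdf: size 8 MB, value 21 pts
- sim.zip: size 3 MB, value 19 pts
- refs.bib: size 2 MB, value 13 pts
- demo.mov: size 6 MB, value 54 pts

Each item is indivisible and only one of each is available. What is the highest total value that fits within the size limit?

Check high-value combinations within 8 MB:
- video.mp4+demo.mov: size 2+6=8, value 42+54=96
- video.mp4+sim.zip+refs.bib: size 2+3+2=7, value 42+19+13=74
- refs.bib+demo.mov: size 2+6=8, value 13+54=67
- video.mp4+dataset.csv: size 2+6=8, value 42+23=65
- video.mp4+sim.zip: size 2+3=5, value 42+19=61
Best: 96 pts.

96 pts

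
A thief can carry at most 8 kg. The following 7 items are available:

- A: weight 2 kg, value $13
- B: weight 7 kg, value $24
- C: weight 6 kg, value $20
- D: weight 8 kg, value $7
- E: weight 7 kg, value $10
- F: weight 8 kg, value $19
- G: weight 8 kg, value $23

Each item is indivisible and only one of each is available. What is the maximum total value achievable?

Check high-value combinations within 8 kg:
- A+C: weight 2+6=8, value 13+20=33
- B: weight 7, value 24
- G: weight 8, value 23
- C: weight 6, value 20
- F: weight 8, value 19
Best: $33.

$33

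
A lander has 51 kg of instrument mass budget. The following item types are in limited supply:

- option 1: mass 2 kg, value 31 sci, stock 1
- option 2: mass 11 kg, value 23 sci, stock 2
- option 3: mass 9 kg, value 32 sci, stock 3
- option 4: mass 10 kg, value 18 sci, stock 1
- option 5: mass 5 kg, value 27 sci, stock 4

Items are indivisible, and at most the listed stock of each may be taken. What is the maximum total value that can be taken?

Top feasible selections:
- 1×option 1 + 3×option 3 + 4×option 5: mass 49, value 235
- 1×option 1 + 1×option 2 + 2×option 3 + 4×option 5: mass 51, value 226
Best: 235 sci.

235 sci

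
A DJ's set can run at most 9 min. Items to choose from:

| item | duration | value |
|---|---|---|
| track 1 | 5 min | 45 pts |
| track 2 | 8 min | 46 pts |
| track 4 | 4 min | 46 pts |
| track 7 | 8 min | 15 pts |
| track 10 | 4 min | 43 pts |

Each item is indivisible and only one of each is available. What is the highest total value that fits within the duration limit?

This is a 0/1 knapsack; check combinations near the capacity.
- track 1+track 4: duration 5+4=9, value 45+46=91
- track 4+track 10: duration 4+4=8, value 46+43=89
- track 1+track 10: duration 5+4=9, value 45+43=88
- track 4: duration 4, value 46
- track 2: duration 8, value 46
Best: 91 pts.

91 pts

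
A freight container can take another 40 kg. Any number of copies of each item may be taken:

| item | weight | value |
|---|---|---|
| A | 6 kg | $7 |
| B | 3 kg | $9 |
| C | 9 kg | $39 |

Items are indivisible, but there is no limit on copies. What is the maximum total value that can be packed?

Best value-per-unit is C at 39/9; filling with it alone gives 4×39 = 156.
Optimal mix: 1×B + 4×C → weight 39, value 165.

$165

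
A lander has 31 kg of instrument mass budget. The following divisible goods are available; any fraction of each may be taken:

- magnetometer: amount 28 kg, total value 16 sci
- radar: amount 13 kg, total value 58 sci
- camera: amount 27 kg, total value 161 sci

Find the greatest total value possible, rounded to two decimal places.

Take in order of value per unit:
- camera (161/27 per unit): all 27 → value 161, running total 161.00
- radar (58/13 per unit): 4 of 13 → value 4×58/13 = 17.8462, running total 178.85
Total 178.85.

178.85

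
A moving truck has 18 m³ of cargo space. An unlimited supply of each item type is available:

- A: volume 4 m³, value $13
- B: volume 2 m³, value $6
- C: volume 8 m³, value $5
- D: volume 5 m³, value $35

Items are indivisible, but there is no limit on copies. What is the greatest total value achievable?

Best value-per-unit is D at 35/5; filling with it alone gives 3×35 = 105.
Optimal mix: 1×B + 3×D → volume 17, value 111.

$111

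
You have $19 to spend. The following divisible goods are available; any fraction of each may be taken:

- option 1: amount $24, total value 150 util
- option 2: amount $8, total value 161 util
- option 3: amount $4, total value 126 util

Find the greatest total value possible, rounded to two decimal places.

330.75

Take in order of value per unit:
- option 3 (126/4 per unit): all 4 → value 126, running total 126.00
- option 2 (161/8 per unit): all 8 → value 161, running total 287.00
- option 1 (150/24 per unit): 7 of 24 → value 7×150/24 = 43.7500, running total 330.75
Total 330.75.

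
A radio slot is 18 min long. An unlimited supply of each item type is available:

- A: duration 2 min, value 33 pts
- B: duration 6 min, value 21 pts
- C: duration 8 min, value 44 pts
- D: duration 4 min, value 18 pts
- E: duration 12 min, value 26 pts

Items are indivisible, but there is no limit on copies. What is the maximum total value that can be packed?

297 pts

Best value-per-unit is A at 33/2, and filling with it alone uses duration 9×2=18. No mix of the others beats 9×33 = 297.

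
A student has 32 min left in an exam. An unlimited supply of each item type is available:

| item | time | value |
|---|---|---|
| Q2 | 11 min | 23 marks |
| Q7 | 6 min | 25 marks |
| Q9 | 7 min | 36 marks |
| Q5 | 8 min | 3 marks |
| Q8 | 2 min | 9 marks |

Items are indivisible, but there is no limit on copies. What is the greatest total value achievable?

Best value-per-unit is Q9 at 36/7; filling with it alone gives 4×36 = 144.
Optimal mix: 4×Q9 + 2×Q8 → time 32, value 162.

162 marks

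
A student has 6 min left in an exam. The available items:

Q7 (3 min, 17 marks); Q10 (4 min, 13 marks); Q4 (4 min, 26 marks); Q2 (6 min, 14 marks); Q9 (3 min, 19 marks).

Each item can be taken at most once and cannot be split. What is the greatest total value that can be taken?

36 marks

Check high-value combinations within 6 min:
- Q7+Q9: time 3+3=6, value 17+19=36
- Q4: time 4, value 26
- Q9: time 3, value 19
- Q7: time 3, value 17
- Q2: time 6, value 14
Best: 36 marks.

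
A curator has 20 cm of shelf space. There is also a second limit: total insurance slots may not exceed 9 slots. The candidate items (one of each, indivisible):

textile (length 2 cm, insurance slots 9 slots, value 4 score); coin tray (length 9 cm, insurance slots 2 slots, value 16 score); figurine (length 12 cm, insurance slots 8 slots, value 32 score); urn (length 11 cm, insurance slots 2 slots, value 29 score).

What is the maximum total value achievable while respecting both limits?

45 score

Feasible sets respecting both limits:
- coin tray+urn: length 20, insurance slots 4, value 45
- figurine: length 12, insurance slots 8, value 32
- urn: length 11, insurance slots 2, value 29
- coin tray: length 9, insurance slots 2, value 16
Best: 45 score.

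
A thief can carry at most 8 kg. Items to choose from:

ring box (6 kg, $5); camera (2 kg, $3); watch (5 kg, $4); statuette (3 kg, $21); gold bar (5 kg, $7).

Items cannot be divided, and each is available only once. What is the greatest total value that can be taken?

Check high-value combinations within 8 kg:
- statuette+gold bar: weight 3+5=8, value 21+7=28
- watch+statuette: weight 5+3=8, value 4+21=25
- camera+statuette: weight 2+3=5, value 3+21=24
Best: $28.

$28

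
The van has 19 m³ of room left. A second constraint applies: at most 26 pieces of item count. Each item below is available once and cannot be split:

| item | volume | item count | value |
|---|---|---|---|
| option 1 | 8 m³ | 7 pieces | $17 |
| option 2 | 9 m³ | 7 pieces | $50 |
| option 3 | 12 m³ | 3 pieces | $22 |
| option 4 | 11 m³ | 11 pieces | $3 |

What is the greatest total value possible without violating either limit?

Feasible sets respecting both limits:
- option 1+option 2: volume 17, item count 14, value 67
- option 2: volume 9, item count 7, value 50
- option 3: volume 12, item count 3, value 22
Best: $67.

$67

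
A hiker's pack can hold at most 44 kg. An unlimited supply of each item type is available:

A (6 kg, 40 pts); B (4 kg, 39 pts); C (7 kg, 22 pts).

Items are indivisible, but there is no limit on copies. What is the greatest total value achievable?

429 pts

Best value-per-unit is B at 39/4, and filling with it alone uses weight 11×4=44. No mix of the others beats 11×39 = 429.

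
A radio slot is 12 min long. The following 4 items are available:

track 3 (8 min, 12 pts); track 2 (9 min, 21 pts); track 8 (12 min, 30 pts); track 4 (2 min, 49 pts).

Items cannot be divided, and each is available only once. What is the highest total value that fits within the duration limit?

Check high-value combinations within 12 min:
- track 2+track 4: duration 9+2=11, value 21+49=70
- track 3+track 4: duration 8+2=10, value 12+49=61
- track 4: duration 2, value 49
Best: 70 pts.

70 pts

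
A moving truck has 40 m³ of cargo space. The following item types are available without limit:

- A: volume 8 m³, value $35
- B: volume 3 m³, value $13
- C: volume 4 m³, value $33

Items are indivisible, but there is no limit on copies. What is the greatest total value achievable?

Best value-per-unit is C at 33/4, and filling with it alone uses volume 10×4=40. No mix of the others beats 10×33 = 330.

$330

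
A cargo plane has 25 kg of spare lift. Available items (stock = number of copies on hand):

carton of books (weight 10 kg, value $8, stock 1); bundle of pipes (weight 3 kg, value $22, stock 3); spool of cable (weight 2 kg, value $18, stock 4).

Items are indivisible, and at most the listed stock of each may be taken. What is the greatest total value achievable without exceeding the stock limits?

$138

Best selections within weight 25 and stock limits:
- 3×bundle of pipes + 4×spool of cable: weight 17, value 138
- 1×carton of books + 3×bundle of pipes + 3×spool of cable: weight 25, value 128
Best: $138.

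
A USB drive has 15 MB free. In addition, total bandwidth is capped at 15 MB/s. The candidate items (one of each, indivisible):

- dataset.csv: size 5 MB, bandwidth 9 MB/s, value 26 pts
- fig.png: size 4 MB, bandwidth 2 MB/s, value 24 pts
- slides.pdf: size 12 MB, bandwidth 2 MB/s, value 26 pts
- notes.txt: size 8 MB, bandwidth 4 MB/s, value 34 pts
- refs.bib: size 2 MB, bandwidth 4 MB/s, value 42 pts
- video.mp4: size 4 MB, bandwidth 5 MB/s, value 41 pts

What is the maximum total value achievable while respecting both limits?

Feasible sets respecting both limits:
- notes.txt+refs.bib+video.mp4: size 14, bandwidth 13, value 117
- fig.png+refs.bib+video.mp4: size 10, bandwidth 11, value 107
- fig.png+notes.txt+refs.bib: size 14, bandwidth 10, value 100
Best: 117 pts.

117 pts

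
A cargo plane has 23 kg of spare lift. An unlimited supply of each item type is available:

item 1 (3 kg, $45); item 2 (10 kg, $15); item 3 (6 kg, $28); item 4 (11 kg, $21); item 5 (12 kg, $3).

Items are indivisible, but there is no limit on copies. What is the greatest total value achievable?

$315

Best value-per-unit is item 1 at 45/3, and filling with it alone uses weight 7×3=21. No mix of the others beats 7×45 = 315.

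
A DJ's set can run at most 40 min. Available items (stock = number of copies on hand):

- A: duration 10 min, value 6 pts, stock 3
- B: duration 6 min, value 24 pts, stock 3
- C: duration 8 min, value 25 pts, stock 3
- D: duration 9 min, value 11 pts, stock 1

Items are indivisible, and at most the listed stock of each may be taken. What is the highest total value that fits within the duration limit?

123 pts

Best selections within duration 40 and stock limits:
- 2×B + 3×C: duration 36, value 123
- 3×B + 2×C: duration 34, value 122
- 1×B + 3×C + 1×D: duration 39, value 110
Best: 123 pts.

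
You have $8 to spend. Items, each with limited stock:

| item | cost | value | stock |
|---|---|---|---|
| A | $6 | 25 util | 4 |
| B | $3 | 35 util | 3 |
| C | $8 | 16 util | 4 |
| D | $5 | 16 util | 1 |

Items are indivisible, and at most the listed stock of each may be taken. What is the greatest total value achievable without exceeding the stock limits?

70 util

Best selections within cost 8 and stock limits:
- 2×B: cost 6, value 70
- 1×B + 1×D: cost 8, value 51
- 1×B: cost 3, value 35
- 1×A: cost 6, value 25
Best: 70 util.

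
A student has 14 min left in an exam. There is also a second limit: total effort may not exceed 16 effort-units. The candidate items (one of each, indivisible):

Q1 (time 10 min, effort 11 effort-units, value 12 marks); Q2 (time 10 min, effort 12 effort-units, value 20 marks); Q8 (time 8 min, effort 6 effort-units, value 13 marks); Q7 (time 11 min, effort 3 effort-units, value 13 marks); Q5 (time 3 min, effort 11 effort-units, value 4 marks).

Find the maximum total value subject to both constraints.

Feasible sets respecting both limits:
- Q2: time 10, effort 12, value 20
- Q7+Q5: time 14, effort 14, value 17
- Q8: time 8, effort 6, value 13
Best: 20 marks.

20 marks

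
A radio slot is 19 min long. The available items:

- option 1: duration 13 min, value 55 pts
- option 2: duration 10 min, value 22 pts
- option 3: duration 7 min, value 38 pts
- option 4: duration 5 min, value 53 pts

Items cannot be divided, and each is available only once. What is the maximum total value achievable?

108 pts

Check high-value combinations within 19 min:
- option 1+option 4: duration 13+5=18, value 55+53=108
- option 3+option 4: duration 7+5=12, value 38+53=91
- option 2+option 4: duration 10+5=15, value 22+53=75
- option 2+option 3: duration 10+7=17, value 22+38=60
Best: 108 pts.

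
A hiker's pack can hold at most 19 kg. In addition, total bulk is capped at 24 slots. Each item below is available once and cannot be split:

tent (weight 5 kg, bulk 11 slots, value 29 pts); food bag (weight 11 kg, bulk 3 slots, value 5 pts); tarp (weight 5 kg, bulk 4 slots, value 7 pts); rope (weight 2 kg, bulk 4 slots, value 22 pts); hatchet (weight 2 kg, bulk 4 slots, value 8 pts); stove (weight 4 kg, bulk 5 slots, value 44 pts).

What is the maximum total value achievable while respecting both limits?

103 pts

Feasible sets respecting both limits:
- tent+rope+hatchet+stove: weight 13, bulk 24, value 103
- tent+tarp+rope+stove: weight 16, bulk 24, value 102
- tent+rope+stove: weight 11, bulk 20, value 95
Best: 103 pts.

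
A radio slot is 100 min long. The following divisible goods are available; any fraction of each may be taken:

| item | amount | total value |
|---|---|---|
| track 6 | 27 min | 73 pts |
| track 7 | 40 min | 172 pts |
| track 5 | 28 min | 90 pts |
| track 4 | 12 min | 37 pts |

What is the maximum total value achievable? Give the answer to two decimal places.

353.07

Take in order of value per unit:
- track 7 (172/40 per unit): all 40 → value 172, running total 172.00
- track 5 (90/28 per unit): all 28 → value 90, running total 262.00
- track 4 (37/12 per unit): all 12 → value 37, running total 299.00
- track 6 (73/27 per unit): 20 of 27 → value 20×73/27 = 54.0741, running total 353.07
Total 353.07.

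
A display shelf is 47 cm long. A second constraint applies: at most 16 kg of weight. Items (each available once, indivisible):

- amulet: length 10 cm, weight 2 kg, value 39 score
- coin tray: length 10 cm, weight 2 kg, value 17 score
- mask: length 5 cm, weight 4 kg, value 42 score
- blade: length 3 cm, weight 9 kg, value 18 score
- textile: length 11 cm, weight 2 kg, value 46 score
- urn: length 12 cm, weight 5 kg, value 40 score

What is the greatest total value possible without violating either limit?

Feasible sets respecting both limits:
- amulet+mask+textile+urn: length 38, weight 13, value 167
- coin tray+mask+textile+urn: length 38, weight 13, value 145
- amulet+coin tray+mask+textile: length 36, weight 10, value 144
Best: 167 score.

167 score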